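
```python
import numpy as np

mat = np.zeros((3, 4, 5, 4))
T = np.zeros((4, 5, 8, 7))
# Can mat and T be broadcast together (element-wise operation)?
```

No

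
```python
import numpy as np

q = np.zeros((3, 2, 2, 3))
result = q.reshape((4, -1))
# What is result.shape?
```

(4, 9)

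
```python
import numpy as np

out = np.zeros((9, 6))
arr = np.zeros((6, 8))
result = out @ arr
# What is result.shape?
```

(9, 8)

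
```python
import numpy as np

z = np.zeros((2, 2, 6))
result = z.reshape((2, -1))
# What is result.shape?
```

(2, 12)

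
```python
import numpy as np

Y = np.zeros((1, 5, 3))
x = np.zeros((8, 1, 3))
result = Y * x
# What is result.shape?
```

(8, 5, 3)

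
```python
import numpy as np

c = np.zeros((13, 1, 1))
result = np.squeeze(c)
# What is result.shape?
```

(13,)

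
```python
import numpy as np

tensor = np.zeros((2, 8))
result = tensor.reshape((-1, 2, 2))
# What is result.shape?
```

(4, 2, 2)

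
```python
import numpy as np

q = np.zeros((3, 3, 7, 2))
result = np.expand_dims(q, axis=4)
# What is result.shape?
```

(3, 3, 7, 2, 1)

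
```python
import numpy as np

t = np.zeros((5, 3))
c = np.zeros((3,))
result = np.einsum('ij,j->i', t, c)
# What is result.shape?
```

(5,)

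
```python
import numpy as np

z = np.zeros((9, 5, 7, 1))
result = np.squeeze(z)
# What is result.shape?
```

(9, 5, 7)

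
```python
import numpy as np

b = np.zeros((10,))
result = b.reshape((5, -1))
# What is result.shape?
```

(5, 2)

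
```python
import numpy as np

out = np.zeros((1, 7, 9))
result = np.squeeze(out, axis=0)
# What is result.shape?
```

(7, 9)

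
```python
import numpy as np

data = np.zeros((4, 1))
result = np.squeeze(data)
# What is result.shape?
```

(4,)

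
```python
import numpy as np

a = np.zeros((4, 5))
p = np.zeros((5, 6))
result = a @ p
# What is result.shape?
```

(4, 6)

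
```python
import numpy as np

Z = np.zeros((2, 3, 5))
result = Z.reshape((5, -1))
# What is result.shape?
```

(5, 6)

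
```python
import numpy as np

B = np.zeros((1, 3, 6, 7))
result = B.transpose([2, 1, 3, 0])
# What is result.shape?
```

(6, 3, 7, 1)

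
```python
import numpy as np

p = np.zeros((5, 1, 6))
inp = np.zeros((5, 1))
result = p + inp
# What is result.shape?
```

(5, 5, 6)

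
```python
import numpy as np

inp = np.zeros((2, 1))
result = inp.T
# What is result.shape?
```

(1, 2)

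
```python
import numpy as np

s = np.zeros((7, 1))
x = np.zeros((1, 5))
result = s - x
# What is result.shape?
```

(7, 5)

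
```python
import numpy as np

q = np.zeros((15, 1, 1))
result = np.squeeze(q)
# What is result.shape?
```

(15,)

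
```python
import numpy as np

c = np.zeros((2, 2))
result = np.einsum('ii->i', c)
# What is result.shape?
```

(2,)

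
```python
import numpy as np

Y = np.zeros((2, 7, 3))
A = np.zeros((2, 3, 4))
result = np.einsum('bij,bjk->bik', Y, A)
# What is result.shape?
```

(2, 7, 4)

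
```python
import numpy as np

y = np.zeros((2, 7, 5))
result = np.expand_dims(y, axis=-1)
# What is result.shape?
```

(2, 7, 5, 1)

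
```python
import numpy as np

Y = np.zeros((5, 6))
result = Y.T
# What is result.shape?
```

(6, 5)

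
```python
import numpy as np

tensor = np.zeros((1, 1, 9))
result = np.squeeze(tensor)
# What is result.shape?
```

(9,)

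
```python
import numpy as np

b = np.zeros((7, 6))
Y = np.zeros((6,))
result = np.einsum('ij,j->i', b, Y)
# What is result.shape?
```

(7,)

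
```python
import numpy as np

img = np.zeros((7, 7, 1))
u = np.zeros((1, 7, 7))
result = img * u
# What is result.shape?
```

(7, 7, 7)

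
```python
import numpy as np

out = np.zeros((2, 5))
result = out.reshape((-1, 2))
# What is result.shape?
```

(5, 2)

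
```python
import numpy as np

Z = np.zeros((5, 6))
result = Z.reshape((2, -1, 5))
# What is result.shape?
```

(2, 3, 5)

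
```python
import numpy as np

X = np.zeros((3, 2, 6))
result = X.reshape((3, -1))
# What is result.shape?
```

(3, 12)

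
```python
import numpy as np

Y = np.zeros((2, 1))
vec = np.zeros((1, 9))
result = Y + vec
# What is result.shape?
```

(2, 9)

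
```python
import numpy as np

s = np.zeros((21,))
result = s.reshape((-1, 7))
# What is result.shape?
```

(3, 7)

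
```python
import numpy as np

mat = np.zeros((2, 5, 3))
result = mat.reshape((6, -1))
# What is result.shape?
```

(6, 5)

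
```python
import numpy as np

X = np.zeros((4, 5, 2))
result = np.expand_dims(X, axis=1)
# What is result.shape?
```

(4, 1, 5, 2)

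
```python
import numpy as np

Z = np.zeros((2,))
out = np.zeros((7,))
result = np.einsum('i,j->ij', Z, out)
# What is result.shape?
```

(2, 7)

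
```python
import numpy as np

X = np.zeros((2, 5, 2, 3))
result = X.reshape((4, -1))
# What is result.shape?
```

(4, 15)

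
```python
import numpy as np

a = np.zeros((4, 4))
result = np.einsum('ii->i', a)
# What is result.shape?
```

(4,)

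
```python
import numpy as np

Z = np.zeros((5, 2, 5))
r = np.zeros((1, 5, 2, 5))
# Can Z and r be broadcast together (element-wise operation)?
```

Yes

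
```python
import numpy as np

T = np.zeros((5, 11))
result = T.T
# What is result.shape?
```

(11, 5)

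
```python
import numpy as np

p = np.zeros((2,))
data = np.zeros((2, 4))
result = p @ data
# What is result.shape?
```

(4,)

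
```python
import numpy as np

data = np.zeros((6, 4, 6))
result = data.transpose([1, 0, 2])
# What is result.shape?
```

(4, 6, 6)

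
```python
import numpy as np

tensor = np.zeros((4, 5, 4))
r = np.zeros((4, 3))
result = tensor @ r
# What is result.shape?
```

(4, 5, 3)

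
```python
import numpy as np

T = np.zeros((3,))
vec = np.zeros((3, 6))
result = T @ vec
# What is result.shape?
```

(6,)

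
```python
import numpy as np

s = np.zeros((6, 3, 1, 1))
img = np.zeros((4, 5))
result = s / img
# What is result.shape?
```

(6, 3, 4, 5)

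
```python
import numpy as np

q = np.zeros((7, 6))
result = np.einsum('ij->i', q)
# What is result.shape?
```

(7,)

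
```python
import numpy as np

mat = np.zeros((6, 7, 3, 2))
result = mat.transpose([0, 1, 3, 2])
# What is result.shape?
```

(6, 7, 2, 3)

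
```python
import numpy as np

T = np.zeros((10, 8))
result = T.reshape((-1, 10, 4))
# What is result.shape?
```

(2, 10, 4)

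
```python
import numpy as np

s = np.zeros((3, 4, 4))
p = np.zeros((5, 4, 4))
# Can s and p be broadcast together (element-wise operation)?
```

No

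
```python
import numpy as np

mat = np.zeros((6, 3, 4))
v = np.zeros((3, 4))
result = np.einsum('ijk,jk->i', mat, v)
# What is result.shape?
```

(6,)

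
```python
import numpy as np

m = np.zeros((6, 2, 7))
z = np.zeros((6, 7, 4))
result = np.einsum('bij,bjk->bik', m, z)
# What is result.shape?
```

(6, 2, 4)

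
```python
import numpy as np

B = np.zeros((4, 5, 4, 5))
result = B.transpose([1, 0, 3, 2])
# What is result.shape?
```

(5, 4, 5, 4)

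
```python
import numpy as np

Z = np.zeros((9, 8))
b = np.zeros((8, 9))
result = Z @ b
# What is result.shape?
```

(9, 9)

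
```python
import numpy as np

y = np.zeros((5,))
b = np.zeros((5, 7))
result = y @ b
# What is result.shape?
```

(7,)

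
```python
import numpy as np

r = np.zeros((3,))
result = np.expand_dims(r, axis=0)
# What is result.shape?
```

(1, 3)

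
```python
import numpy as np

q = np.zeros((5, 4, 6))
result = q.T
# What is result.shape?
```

(6, 4, 5)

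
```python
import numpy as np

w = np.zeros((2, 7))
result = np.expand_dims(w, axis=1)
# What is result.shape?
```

(2, 1, 7)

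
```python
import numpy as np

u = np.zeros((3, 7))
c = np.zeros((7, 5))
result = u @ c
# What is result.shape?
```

(3, 5)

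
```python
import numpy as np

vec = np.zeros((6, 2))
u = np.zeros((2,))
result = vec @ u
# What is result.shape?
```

(6,)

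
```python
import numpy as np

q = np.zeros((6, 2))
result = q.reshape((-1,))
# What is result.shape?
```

(12,)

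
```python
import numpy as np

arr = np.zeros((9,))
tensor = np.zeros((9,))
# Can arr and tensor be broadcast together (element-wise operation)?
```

Yes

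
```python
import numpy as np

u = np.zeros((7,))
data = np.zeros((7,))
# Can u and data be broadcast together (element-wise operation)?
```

Yes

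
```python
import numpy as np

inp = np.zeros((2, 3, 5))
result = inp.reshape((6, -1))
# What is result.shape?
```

(6, 5)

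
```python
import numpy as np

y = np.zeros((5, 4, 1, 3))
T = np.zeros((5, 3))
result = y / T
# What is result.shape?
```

(5, 4, 5, 3)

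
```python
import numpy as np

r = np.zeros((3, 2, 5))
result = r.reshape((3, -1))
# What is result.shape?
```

(3, 10)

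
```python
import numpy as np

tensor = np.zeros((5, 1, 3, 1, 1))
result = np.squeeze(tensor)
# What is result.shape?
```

(5, 3)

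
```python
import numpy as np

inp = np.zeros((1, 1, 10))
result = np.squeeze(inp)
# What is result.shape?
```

(10,)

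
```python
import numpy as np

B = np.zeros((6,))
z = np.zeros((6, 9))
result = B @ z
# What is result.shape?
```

(9,)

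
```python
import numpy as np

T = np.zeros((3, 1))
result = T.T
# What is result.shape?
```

(1, 3)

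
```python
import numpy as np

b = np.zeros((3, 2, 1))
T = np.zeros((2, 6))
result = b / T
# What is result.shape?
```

(3, 2, 6)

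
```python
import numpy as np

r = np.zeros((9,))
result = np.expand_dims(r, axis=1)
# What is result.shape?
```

(9, 1)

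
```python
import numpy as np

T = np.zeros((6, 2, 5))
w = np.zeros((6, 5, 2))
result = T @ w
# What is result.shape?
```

(6, 2, 2)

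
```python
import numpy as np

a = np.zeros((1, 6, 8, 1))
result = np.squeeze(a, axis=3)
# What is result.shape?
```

(1, 6, 8)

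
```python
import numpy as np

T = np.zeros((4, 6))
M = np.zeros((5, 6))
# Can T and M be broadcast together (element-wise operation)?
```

No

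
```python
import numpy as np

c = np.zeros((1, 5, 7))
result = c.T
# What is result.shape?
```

(7, 5, 1)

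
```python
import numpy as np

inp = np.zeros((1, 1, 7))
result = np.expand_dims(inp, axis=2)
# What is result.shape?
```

(1, 1, 1, 7)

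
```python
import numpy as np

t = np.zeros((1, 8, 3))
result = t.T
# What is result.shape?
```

(3, 8, 1)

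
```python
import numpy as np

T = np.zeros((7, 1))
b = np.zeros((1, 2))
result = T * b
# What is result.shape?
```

(7, 2)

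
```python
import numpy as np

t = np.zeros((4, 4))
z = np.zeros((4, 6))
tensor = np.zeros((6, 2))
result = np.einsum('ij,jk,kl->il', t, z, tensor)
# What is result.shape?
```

(4, 2)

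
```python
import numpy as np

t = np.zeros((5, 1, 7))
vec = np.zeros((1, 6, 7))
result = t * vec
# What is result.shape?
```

(5, 6, 7)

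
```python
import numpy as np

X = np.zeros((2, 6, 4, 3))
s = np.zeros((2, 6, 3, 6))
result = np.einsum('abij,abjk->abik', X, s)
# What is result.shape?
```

(2, 6, 4, 6)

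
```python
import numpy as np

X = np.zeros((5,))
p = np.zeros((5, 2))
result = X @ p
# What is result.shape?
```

(2,)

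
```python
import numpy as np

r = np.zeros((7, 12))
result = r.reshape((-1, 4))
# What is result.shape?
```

(21, 4)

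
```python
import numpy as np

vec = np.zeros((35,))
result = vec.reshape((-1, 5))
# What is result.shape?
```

(7, 5)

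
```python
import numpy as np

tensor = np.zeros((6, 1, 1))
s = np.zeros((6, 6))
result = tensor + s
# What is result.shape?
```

(6, 6, 6)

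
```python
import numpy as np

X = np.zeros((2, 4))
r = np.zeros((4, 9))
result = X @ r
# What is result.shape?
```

(2, 9)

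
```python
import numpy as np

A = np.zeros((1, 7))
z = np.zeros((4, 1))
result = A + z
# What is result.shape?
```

(4, 7)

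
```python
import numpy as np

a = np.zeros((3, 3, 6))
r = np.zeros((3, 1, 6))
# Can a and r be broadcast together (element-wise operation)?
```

Yes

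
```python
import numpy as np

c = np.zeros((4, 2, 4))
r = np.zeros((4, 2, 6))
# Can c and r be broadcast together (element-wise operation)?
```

No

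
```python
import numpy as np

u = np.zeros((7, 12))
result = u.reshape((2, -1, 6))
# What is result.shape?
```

(2, 7, 6)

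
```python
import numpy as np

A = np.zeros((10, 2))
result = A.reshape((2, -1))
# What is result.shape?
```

(2, 10)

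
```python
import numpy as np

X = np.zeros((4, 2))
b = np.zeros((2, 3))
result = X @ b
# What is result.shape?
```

(4, 3)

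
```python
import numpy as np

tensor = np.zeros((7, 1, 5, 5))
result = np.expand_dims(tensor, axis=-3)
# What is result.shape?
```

(7, 1, 1, 5, 5)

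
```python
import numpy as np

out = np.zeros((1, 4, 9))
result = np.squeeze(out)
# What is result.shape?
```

(4, 9)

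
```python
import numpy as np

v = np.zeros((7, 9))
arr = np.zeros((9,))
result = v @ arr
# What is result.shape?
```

(7,)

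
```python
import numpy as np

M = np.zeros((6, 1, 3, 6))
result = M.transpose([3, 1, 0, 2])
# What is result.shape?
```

(6, 1, 6, 3)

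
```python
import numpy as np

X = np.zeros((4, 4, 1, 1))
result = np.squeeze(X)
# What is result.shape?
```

(4, 4)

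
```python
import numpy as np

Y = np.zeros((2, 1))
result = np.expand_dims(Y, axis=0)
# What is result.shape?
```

(1, 2, 1)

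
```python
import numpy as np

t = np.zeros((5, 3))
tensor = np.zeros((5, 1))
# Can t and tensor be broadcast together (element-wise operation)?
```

Yes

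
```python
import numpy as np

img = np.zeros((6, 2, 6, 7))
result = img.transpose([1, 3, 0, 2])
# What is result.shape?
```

(2, 7, 6, 6)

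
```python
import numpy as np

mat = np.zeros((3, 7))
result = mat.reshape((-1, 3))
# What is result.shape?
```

(7, 3)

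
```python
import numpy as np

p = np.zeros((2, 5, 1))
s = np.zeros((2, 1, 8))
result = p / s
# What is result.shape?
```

(2, 5, 8)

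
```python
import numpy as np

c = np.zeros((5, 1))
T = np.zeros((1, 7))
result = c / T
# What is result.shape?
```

(5, 7)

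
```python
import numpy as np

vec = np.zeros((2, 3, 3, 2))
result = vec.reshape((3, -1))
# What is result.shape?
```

(3, 12)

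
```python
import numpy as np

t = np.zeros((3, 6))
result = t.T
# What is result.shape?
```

(6, 3)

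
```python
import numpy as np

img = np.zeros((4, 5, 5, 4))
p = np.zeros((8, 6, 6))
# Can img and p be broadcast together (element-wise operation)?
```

No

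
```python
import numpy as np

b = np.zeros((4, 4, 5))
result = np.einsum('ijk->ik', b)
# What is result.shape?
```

(4, 5)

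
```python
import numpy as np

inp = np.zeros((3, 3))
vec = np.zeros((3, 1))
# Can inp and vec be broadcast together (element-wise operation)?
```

Yes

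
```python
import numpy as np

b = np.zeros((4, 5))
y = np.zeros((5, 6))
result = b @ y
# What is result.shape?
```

(4, 6)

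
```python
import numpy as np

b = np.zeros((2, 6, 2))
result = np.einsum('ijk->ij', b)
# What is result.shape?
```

(2, 6)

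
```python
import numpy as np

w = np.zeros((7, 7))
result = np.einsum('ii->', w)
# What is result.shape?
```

()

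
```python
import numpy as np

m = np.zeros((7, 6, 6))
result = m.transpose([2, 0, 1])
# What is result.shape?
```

(6, 7, 6)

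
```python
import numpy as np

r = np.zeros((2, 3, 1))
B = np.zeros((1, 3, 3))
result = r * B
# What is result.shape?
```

(2, 3, 3)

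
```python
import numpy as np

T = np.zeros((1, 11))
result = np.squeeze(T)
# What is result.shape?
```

(11,)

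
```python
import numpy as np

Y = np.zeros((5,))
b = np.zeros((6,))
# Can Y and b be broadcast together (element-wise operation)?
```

No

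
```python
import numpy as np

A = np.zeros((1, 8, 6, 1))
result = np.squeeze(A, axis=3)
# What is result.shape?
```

(1, 8, 6)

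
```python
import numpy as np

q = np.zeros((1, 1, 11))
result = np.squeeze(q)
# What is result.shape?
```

(11,)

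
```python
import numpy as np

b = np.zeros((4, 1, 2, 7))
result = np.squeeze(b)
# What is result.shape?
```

(4, 2, 7)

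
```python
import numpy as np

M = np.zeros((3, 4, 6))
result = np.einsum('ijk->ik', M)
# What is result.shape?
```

(3, 6)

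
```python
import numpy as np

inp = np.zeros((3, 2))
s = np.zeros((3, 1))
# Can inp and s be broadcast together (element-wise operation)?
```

Yes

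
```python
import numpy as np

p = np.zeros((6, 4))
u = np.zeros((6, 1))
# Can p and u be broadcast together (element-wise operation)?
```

Yes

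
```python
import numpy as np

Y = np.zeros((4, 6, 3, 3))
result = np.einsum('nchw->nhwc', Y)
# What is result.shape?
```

(4, 3, 3, 6)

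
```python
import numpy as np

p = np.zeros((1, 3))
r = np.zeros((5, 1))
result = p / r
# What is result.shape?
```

(5, 3)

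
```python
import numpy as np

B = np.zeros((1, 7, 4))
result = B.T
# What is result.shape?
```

(4, 7, 1)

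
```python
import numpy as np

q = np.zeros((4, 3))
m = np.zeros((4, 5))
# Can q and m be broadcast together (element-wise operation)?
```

No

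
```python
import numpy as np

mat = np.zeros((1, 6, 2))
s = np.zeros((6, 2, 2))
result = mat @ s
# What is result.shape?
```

(6, 6, 2)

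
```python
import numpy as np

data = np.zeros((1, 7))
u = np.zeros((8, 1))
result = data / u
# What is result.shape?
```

(8, 7)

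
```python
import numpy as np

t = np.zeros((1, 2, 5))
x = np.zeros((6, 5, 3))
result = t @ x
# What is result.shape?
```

(6, 2, 3)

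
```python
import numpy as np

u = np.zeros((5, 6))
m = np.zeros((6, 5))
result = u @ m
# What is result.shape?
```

(5, 5)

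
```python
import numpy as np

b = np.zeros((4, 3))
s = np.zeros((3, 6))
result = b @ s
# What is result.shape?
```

(4, 6)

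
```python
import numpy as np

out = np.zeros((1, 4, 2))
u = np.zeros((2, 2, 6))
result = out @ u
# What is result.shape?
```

(2, 4, 6)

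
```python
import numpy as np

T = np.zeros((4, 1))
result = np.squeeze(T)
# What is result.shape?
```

(4,)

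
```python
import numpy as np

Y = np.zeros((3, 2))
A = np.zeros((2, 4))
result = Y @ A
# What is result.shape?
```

(3, 4)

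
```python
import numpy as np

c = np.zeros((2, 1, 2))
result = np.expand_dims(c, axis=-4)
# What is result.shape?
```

(1, 2, 1, 2)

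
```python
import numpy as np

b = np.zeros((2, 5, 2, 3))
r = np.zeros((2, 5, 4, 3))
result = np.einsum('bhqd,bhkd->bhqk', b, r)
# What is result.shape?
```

(2, 5, 2, 4)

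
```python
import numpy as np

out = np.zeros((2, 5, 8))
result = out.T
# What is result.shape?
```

(8, 5, 2)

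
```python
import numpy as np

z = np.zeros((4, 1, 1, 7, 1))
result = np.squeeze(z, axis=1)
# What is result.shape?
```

(4, 1, 7, 1)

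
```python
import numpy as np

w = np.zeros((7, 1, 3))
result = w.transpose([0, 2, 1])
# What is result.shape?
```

(7, 3, 1)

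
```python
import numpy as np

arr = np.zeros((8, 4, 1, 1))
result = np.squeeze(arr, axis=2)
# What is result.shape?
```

(8, 4, 1)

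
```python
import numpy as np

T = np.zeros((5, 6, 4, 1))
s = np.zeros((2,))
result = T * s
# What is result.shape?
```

(5, 6, 4, 2)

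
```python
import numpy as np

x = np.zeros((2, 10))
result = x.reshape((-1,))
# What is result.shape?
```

(20,)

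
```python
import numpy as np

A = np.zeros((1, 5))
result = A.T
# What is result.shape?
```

(5, 1)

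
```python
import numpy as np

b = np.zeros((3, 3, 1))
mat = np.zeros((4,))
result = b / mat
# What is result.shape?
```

(3, 3, 4)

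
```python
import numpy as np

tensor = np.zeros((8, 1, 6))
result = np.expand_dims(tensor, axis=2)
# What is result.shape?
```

(8, 1, 1, 6)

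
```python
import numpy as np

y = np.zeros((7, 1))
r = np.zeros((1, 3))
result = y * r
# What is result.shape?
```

(7, 3)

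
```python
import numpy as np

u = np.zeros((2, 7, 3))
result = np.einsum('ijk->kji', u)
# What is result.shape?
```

(3, 7, 2)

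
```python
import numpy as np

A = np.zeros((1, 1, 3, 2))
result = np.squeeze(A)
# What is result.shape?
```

(3, 2)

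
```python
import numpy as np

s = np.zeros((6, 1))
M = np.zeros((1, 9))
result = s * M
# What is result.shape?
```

(6, 9)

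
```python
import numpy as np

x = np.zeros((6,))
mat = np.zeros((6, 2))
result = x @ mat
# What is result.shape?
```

(2,)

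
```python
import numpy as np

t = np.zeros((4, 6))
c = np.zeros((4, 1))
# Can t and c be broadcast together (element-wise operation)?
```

Yes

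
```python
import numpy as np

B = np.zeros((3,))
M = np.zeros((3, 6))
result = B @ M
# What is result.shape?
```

(6,)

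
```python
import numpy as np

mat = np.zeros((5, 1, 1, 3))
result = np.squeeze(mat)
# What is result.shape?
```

(5, 3)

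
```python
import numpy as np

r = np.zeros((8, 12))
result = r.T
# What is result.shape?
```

(12, 8)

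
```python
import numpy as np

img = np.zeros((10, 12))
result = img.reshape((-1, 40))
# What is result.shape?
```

(3, 40)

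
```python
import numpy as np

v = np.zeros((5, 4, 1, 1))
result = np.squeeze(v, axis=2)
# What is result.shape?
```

(5, 4, 1)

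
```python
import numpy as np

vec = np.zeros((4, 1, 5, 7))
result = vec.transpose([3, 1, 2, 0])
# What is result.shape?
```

(7, 1, 5, 4)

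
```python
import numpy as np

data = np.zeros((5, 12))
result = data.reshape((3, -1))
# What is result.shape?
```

(3, 20)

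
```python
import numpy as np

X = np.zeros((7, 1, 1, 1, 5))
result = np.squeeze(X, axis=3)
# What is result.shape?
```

(7, 1, 1, 5)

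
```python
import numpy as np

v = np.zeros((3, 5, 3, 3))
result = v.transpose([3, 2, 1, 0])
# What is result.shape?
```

(3, 3, 5, 3)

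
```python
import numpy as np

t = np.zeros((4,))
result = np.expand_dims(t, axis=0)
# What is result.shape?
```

(1, 4)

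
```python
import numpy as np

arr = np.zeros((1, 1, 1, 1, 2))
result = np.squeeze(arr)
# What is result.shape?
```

(2,)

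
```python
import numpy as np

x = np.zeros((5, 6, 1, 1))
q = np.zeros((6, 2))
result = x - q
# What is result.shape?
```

(5, 6, 6, 2)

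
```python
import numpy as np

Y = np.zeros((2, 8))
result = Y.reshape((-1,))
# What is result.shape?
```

(16,)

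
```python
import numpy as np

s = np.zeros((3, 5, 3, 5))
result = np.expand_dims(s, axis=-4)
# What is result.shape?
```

(3, 1, 5, 3, 5)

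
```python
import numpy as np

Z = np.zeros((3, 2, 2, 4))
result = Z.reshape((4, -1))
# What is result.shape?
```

(4, 12)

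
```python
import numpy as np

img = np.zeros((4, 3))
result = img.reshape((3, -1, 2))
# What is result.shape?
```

(3, 2, 2)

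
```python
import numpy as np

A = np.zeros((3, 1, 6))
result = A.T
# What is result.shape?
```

(6, 1, 3)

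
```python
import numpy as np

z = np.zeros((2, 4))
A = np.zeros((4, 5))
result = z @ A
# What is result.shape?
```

(2, 5)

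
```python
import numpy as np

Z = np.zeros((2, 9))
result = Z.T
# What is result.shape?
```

(9, 2)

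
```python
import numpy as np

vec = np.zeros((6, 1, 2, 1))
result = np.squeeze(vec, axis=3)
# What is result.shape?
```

(6, 1, 2)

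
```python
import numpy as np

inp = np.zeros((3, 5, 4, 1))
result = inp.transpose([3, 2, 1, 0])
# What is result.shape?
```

(1, 4, 5, 3)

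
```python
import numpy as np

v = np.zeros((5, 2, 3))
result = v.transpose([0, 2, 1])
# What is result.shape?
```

(5, 3, 2)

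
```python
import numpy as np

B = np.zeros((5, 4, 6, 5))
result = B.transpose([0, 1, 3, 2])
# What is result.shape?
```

(5, 4, 5, 6)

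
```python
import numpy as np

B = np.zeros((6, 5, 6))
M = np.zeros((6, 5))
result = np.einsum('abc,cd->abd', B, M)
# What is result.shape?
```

(6, 5, 5)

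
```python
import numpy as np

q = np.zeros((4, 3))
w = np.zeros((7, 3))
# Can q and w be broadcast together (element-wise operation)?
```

No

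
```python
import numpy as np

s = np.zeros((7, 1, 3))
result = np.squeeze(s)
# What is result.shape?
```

(7, 3)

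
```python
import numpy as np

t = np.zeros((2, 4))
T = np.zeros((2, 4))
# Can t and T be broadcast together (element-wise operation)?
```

Yes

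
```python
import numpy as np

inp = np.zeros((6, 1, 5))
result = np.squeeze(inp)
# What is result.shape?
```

(6, 5)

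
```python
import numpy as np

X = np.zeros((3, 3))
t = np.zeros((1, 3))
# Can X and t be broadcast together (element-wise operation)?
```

Yes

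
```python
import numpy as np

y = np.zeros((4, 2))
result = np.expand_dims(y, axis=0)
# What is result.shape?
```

(1, 4, 2)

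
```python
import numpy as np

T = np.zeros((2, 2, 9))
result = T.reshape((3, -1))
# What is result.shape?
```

(3, 12)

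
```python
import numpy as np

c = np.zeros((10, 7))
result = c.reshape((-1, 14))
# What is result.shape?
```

(5, 14)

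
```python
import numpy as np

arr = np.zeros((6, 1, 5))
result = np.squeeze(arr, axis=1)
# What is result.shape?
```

(6, 5)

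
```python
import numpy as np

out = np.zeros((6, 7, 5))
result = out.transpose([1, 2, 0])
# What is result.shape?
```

(7, 5, 6)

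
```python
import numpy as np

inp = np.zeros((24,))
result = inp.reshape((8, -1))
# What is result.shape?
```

(8, 3)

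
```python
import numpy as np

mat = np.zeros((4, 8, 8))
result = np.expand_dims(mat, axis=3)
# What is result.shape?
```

(4, 8, 8, 1)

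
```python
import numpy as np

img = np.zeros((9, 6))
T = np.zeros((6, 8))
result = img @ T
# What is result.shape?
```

(9, 8)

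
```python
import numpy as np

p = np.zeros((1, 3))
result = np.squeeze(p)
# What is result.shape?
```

(3,)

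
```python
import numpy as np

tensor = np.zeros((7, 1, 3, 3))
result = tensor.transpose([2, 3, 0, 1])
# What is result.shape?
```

(3, 3, 7, 1)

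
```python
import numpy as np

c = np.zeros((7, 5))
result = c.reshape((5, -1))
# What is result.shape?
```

(5, 7)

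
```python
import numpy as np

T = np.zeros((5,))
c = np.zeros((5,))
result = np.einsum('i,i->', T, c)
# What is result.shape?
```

()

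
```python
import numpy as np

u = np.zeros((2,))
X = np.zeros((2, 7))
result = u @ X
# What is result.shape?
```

(7,)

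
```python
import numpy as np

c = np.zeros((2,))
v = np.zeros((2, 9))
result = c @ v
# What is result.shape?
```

(9,)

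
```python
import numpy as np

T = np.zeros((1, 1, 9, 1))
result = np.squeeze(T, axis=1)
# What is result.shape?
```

(1, 9, 1)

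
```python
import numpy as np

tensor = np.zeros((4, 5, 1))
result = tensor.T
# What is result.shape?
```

(1, 5, 4)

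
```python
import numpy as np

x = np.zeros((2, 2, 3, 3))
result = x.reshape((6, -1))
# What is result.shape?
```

(6, 6)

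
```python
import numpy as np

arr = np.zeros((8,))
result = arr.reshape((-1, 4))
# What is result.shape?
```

(2, 4)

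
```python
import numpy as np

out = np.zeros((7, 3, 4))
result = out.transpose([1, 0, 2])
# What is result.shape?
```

(3, 7, 4)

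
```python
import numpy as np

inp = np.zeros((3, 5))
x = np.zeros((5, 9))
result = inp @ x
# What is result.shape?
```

(3, 9)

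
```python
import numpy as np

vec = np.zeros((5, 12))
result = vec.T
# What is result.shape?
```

(12, 5)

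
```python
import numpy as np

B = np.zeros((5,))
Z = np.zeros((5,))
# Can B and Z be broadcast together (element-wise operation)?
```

Yes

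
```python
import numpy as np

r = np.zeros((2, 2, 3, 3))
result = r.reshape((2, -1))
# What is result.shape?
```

(2, 18)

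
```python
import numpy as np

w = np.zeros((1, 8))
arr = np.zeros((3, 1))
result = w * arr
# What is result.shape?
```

(3, 8)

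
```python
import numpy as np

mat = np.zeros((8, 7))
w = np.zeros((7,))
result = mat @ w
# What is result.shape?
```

(8,)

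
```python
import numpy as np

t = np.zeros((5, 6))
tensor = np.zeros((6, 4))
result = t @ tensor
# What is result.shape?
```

(5, 4)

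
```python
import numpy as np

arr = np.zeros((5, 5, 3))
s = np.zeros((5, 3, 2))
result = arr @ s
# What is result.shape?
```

(5, 5, 2)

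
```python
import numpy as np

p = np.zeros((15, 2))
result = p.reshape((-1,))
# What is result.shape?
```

(30,)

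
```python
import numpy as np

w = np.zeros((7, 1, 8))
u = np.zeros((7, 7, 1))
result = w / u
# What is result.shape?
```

(7, 7, 8)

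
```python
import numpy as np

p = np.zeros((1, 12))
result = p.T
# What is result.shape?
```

(12, 1)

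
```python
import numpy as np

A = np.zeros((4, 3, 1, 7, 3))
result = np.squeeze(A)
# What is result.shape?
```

(4, 3, 7, 3)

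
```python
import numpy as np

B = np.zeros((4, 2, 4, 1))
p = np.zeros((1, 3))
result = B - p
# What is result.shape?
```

(4, 2, 4, 3)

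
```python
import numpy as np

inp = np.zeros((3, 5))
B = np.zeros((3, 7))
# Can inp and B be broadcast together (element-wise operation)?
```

No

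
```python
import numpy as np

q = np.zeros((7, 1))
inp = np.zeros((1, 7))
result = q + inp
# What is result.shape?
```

(7, 7)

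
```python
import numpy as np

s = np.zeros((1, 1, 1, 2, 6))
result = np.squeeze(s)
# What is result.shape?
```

(2, 6)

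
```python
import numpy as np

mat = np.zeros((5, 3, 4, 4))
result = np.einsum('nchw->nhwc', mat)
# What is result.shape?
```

(5, 4, 4, 3)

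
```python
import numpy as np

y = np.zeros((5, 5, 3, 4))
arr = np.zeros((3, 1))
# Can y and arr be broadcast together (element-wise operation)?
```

Yes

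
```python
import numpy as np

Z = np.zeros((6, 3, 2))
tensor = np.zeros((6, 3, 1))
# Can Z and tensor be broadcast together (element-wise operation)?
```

Yes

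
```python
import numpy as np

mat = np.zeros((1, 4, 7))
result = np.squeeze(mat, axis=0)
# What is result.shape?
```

(4, 7)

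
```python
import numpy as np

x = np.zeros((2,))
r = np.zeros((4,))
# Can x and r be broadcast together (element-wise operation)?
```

No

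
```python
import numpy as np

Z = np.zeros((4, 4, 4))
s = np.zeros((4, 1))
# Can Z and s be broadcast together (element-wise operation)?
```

Yes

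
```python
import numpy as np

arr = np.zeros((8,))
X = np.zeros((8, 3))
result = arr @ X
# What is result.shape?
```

(3,)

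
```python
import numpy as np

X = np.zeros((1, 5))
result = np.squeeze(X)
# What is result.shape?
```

(5,)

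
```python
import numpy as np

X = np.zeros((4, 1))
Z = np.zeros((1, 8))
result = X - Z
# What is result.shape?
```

(4, 8)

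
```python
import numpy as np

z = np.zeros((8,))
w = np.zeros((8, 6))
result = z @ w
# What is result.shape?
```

(6,)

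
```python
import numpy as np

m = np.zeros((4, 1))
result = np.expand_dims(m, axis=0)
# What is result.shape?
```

(1, 4, 1)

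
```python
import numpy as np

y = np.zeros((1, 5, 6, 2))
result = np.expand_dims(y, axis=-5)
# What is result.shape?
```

(1, 1, 5, 6, 2)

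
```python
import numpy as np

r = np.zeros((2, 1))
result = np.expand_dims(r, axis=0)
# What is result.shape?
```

(1, 2, 1)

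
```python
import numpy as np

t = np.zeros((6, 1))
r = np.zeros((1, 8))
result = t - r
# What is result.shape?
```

(6, 8)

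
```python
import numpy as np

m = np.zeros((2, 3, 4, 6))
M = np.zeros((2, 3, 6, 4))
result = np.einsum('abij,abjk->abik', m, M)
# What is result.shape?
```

(2, 3, 4, 4)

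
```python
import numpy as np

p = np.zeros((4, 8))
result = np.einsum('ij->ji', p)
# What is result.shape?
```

(8, 4)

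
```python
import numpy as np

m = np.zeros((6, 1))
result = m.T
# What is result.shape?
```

(1, 6)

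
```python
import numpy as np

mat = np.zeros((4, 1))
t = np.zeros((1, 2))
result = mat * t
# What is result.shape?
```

(4, 2)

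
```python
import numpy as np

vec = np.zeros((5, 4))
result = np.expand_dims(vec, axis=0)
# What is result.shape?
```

(1, 5, 4)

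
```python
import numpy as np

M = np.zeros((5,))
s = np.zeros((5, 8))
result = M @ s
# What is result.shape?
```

(8,)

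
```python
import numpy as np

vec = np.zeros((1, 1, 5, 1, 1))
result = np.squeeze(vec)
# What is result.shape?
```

(5,)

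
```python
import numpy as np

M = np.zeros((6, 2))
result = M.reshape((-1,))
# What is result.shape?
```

(12,)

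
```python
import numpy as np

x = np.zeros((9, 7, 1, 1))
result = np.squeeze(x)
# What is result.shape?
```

(9, 7)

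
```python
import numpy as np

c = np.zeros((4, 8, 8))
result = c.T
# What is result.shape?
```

(8, 8, 4)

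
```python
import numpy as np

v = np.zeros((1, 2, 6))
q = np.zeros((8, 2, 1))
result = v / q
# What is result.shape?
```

(8, 2, 6)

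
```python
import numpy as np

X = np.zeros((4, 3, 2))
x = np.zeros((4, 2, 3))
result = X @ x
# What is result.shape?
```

(4, 3, 3)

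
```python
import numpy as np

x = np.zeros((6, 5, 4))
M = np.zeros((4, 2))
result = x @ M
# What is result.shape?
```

(6, 5, 2)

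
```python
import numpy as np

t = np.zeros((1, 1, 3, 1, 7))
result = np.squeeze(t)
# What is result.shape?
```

(3, 7)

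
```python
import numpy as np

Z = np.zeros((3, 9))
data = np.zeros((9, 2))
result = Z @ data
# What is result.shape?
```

(3, 2)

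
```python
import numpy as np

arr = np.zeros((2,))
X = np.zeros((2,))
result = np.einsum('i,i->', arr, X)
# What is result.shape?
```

()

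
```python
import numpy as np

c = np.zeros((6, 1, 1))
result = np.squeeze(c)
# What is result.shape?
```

(6,)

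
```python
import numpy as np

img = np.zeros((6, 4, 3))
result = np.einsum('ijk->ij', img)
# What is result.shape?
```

(6, 4)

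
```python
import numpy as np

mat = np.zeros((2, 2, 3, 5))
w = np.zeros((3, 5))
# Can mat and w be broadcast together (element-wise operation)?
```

Yes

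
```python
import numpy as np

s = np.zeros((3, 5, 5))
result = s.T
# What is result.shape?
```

(5, 5, 3)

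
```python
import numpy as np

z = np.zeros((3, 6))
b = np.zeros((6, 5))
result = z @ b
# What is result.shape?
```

(3, 5)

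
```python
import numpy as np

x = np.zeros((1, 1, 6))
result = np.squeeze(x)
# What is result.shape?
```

(6,)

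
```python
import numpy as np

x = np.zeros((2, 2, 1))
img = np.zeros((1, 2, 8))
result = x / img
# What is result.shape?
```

(2, 2, 8)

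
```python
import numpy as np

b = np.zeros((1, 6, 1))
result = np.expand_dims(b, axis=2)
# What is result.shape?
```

(1, 6, 1, 1)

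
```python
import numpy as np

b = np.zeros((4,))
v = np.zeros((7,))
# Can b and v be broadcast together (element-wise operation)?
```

No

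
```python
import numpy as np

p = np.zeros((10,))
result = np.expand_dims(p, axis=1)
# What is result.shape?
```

(10, 1)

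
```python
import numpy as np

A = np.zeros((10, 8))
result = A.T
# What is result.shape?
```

(8, 10)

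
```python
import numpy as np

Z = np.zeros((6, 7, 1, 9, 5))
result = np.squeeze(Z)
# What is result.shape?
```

(6, 7, 9, 5)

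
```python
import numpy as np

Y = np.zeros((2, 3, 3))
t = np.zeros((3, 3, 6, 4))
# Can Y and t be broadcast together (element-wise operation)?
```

No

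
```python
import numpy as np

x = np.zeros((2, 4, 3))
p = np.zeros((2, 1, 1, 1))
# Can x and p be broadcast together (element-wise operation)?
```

Yes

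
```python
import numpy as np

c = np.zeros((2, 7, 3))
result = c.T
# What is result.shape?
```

(3, 7, 2)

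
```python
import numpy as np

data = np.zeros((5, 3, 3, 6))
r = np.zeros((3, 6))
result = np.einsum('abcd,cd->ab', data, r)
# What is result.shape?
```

(5, 3)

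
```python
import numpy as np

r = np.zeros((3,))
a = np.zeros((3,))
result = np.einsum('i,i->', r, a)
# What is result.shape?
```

()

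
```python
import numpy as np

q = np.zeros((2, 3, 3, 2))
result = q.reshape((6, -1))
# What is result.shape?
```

(6, 6)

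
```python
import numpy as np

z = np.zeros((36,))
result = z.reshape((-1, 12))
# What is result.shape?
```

(3, 12)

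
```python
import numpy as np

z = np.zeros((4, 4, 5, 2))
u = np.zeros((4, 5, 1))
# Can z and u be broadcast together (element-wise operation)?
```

Yes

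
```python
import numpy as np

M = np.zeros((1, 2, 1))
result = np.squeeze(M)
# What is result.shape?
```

(2,)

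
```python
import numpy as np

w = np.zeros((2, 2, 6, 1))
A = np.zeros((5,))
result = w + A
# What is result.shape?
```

(2, 2, 6, 5)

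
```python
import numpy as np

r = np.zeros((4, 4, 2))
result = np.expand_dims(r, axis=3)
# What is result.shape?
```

(4, 4, 2, 1)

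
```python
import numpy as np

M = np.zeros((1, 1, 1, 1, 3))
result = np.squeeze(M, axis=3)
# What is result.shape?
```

(1, 1, 1, 3)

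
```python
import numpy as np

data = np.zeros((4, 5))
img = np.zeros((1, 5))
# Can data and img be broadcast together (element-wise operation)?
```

Yes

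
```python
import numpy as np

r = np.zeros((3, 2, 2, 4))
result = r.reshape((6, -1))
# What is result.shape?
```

(6, 8)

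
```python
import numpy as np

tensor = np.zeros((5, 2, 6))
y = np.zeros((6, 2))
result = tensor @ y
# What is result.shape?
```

(5, 2, 2)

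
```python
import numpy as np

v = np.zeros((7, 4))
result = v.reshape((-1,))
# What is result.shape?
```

(28,)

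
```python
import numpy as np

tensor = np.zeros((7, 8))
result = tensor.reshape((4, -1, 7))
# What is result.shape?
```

(4, 2, 7)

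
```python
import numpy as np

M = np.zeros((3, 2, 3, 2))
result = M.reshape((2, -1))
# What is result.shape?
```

(2, 18)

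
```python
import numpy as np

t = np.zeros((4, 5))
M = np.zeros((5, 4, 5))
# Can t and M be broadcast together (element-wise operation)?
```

Yes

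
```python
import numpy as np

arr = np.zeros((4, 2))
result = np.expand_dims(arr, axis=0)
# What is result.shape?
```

(1, 4, 2)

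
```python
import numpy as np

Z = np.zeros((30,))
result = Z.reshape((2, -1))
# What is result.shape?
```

(2, 15)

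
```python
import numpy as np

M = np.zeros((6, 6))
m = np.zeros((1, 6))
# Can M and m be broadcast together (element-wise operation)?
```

Yes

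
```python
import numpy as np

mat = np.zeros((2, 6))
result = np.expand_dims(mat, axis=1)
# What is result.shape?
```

(2, 1, 6)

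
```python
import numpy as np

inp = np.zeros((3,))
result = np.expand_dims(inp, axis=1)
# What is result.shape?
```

(3, 1)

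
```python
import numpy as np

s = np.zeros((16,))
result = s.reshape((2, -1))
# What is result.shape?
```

(2, 8)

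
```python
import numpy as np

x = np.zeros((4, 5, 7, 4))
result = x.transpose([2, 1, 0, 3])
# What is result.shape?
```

(7, 5, 4, 4)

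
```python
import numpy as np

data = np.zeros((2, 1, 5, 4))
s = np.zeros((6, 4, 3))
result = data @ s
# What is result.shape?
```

(2, 6, 5, 3)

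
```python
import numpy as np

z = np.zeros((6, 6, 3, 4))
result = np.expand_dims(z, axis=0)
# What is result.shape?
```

(1, 6, 6, 3, 4)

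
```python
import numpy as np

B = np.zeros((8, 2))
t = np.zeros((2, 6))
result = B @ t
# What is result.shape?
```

(8, 6)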